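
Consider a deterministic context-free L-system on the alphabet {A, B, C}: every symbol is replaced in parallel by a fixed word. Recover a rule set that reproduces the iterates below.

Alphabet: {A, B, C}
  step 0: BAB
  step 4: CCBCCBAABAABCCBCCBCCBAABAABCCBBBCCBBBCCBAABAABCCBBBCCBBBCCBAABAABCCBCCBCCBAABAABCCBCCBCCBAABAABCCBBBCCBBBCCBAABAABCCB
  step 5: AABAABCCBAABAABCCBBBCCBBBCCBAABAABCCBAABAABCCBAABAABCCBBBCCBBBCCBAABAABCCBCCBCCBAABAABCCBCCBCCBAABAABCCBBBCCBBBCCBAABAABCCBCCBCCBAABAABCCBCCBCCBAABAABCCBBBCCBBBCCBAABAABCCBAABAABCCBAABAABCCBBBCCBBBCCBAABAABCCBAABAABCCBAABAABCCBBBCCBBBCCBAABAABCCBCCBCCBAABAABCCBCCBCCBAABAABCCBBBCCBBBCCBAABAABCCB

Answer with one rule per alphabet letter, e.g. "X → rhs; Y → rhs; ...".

A->B, B->CCB, C->AAB

  step 4 ⇒ step 5: CCBCCBAABAABCCBCCBCCBAABAABCCBBBCCBBBCCBAABAABCCBBBCCBBBCCBAABAABCCBCCBCCBAABAABCCBCCBCCBAABAABCCBBBCCBBBCCBAABAABCCB ⇒ AAB·AAB·CCB·AAB·AAB·CCB·B·B·CCB·B·B·CCB·AAB·AAB·CCB·AAB·AAB·CCB·AAB·AAB·CCB·B·B·CCB·B·B·CCB·AAB·AAB·CCB·CCB·CCB·AAB·AAB·CCB·CCB·CCB·AAB·AAB·CCB·B·B·CCB·B·B·CCB·AAB·AAB·CCB·CCB·CCB·AAB·AAB·CCB·CCB·CCB·AAB·AAB·CCB·B·B·CCB·B·B·CCB·AAB·AAB·CCB·AAB·AAB·CCB·AAB·AAB·CCB·B·B·CCB·B·B·CCB·AAB·AAB·CCB·AAB·AAB·CCB·AAB·AAB·CCB·B·B·CCB·B·B·CCB·AAB·AAB·CCB·CCB·CCB·AAB·AAB·CCB·CCB·CCB·AAB·AAB·CCB·B·B·CCB·B·B·CCB·AAB·AAB·CCB
    A ↦ B
    B ↦ CCB
    C ↦ AAB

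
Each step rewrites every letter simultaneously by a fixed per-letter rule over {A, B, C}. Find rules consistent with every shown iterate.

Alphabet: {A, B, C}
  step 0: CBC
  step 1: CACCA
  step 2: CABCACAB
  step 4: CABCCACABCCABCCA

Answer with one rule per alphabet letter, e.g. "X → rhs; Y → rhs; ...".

  step 1 ⇒ step 2: CACCA ⇒ CA·B·CA·CA·B
    A ↦ B
    C ↦ CA
  step 0 ⇒ step 1: CBC ⇒ CA·C·CA
    B ↦ C

A->B, B->C, C->CA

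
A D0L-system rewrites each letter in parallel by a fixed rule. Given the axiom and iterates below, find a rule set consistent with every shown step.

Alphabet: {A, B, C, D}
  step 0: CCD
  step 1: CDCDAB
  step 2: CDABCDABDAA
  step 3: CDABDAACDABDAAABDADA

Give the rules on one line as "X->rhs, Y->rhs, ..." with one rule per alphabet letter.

  step 2 ⇒ step 3: CDABCDABDAA ⇒ CD·AB·DA·A·CD·AB·DA·A·AB·DA·DA
    A ↦ DA
    B ↦ A
    C ↦ CD
    D ↦ AB

A->DA, B->A, C->CD, D->AB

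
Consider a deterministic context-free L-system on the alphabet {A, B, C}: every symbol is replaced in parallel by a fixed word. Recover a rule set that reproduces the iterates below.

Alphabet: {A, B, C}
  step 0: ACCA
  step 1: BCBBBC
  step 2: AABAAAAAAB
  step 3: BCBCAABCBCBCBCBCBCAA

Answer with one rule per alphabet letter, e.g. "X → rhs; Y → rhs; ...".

A->BC, B->AA, C->B

  step 2 ⇒ step 3: AABAAAAAAB ⇒ BC·BC·AA·BC·BC·BC·BC·BC·BC·AA
    A ↦ BC
    B ↦ AA
  step 0 ⇒ step 1: ACCA ⇒ BC·B·B·BC
    C ↦ B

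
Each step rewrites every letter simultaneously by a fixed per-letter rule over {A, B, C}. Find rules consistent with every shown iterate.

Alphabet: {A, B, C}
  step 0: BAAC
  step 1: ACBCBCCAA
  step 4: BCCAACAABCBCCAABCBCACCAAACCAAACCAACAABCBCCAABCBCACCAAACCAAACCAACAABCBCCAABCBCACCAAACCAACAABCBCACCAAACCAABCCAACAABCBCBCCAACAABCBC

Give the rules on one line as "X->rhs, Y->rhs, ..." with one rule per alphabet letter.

  step 0 ⇒ step 1: BAAC ⇒ AC·BC·BC·CAA
    A ↦ BC
    B ↦ AC
    C ↦ CAA

A->BC, B->AC, C->CAA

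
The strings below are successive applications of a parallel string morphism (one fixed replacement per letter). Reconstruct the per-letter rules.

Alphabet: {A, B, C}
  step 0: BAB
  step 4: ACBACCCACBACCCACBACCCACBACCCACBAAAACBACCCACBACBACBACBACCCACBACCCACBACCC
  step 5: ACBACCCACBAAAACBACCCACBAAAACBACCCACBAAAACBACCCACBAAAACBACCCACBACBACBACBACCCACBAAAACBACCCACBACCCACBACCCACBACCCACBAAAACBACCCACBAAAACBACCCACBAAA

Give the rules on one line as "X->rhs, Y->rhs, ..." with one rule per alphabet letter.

A->ACB, B->CCC, C->A

  step 4 ⇒ step 5: ACBACCCACBACCCACBACCCACBACCCACBAAAACBACCCACBACBACBACBACCCACBACCCACBACCC ⇒ ACB·A·CCC·ACB·A·A·A·ACB·A·CCC·ACB·A·A·A·ACB·A·CCC·ACB·A·A·A·ACB·A·CCC·ACB·A·A·A·ACB·A·CCC·ACB·ACB·ACB·ACB·A·CCC·ACB·A·A·A·ACB·A·CCC·ACB·A·CCC·ACB·A·CCC·ACB·A·CCC·ACB·A·A·A·ACB·A·CCC·ACB·A·A·A·ACB·A·CCC·ACB·A·A·A
    A ↦ ACB
    B ↦ CCC
    C ↦ A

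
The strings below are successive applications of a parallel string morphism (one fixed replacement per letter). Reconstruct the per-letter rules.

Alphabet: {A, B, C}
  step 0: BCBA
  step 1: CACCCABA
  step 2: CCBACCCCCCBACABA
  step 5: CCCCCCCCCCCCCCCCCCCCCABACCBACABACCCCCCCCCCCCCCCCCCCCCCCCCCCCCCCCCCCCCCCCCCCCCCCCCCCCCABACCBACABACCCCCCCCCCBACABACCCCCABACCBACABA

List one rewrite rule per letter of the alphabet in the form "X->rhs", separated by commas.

A->BA, B->CA, C->CC

  step 1 ⇒ step 2: CACCCABA ⇒ CC·BA·CC·CC·CC·BA·CA·BA
    A ↦ BA
    B ↦ CA
    C ↦ CC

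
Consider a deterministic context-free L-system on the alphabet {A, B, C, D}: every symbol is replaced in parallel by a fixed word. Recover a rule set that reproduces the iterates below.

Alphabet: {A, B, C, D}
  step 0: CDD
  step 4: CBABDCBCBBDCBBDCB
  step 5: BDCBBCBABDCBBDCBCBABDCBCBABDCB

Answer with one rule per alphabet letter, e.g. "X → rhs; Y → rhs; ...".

  step 4 ⇒ step 5: CBABDCBCBBDCBBDCB ⇒ BD·CB·B·CB·A·BD·CB·BD·CB·CB·A·BD·CB·CB·A·BD·CB
    A ↦ B
    B ↦ CB
    C ↦ BD
    D ↦ A

A->B, B->CB, C->BD, D->A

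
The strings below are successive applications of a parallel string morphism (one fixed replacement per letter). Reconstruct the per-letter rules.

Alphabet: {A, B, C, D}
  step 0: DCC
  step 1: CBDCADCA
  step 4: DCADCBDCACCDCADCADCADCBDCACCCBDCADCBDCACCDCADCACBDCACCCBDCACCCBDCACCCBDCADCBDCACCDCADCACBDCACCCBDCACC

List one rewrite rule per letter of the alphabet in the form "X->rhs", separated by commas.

  step 0 ⇒ step 1: DCC ⇒ CB·DCA·DCA
    C ↦ DCA
    D ↦ CB
    A ↦ CC  (constrained at step 1)
    B ↦ D  (constrained at step 1)

A->CC, B->D, C->DCA, D->CB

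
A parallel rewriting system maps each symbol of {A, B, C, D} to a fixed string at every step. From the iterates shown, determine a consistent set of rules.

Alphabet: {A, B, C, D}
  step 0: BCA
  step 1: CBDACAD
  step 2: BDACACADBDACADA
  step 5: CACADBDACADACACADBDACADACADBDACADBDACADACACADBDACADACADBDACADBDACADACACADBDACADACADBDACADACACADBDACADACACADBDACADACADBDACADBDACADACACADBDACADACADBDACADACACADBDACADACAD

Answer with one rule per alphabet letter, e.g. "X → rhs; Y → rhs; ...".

  step 1 ⇒ step 2: CBDACAD ⇒ BDA·C·A·CAD·BDA·CAD·A
    A ↦ CAD
    B ↦ C
    C ↦ BDA
    D ↦ A

A->CAD, B->C, C->BDA, D->A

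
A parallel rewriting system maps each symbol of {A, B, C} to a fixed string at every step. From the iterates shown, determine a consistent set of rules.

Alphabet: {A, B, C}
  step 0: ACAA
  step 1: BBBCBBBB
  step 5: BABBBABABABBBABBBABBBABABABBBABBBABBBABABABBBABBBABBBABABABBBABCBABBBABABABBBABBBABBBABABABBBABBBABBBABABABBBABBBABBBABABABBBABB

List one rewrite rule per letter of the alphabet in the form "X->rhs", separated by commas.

  step 0 ⇒ step 1: ACAA ⇒ BB·BC·BB·BB
    A ↦ BB
    C ↦ BC
    B ↦ BA  (constrained at step 1)

A->BB, B->BA, C->BC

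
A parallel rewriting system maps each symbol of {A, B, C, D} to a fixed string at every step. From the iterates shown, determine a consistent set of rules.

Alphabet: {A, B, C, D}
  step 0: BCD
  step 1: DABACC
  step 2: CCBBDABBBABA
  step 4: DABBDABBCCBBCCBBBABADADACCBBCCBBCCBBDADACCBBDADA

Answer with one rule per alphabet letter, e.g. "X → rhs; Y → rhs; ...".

A->BB, B->DA, C->BA, D->CC

  step 1 ⇒ step 2: DABACC ⇒ CC·BB·DA·BB·BA·BA
    A ↦ BB
    B ↦ DA
    C ↦ BA
    D ↦ CC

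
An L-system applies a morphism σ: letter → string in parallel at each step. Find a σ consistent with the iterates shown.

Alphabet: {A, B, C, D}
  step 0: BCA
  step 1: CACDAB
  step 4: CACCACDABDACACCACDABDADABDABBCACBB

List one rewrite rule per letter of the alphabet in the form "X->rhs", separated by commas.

A->B, B->CAC, C->DA, D->B

  step 0 ⇒ step 1: BCA ⇒ CAC·DA·B
    A ↦ B
    B ↦ CAC
    C ↦ DA
    D ↦ B  (constrained at step 1)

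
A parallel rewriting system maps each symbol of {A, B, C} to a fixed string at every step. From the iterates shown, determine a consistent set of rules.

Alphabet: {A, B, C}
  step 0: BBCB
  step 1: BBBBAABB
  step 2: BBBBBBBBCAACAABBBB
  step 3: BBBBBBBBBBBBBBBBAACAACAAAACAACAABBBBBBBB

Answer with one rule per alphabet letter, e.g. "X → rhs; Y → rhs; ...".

A->CAA, B->BB, C->AA

  step 2 ⇒ step 3: BBBBBBBBCAACAABBBB ⇒ BB·BB·BB·BB·BB·BB·BB·BB·AA·CAA·CAA·AA·CAA·CAA·BB·BB·BB·BB
    A ↦ CAA
    B ↦ BB
    C ↦ AA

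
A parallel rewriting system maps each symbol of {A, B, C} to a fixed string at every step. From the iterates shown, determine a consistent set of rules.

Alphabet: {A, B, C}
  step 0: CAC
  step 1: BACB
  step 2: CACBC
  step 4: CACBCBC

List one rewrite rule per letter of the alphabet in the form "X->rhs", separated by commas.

A->AC, B->C, C->B

  step 1 ⇒ step 2: BACB ⇒ C·AC·B·C
    A ↦ AC
    B ↦ C
    C ↦ B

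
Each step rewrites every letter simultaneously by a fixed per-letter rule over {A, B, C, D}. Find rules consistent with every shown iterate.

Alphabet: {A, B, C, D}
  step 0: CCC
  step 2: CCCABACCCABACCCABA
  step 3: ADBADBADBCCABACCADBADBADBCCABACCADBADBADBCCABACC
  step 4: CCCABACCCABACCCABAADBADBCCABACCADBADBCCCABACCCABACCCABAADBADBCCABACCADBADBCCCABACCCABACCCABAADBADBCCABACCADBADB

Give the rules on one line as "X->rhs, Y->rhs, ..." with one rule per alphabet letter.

  step 3 ⇒ step 4: ADBADBADBCCABACCADBADBADBCCABACCADBADBADBCCABACC ⇒ CC·C·ABA·CC·C·ABA·CC·C·ABA·ADB·ADB·CC·ABA·CC·ADB·ADB·CC·C·ABA·CC·C·ABA·CC·C·ABA·ADB·ADB·CC·ABA·CC·ADB·ADB·CC·C·ABA·CC·C·ABA·CC·C·ABA·ADB·ADB·CC·ABA·CC·ADB·ADB
    A ↦ CC
    B ↦ ABA
    C ↦ ADB
    D ↦ C

A->CC, B->ABA, C->ADB, D->C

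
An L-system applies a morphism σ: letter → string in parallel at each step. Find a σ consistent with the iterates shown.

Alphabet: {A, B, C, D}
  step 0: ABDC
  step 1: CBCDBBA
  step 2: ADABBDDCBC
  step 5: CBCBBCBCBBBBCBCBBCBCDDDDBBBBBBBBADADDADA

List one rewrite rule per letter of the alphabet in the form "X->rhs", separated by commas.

  step 1 ⇒ step 2: CBCDBBA ⇒ A·D·A·BB·D·D·CBC
    A ↦ CBC
    B ↦ D
    C ↦ A
    D ↦ BB

A->CBC, B->D, C->A, D->BB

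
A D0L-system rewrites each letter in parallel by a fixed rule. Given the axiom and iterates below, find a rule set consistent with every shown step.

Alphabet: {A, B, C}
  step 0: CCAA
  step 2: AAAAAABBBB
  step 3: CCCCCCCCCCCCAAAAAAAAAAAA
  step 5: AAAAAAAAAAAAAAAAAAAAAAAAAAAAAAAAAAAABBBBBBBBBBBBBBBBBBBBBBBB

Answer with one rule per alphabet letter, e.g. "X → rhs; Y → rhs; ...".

A->CC, B->AAA, C->B

  step 2 ⇒ step 3: AAAAAABBBB ⇒ CC·CC·CC·CC·CC·CC·AAA·AAA·AAA·AAA
    A ↦ CC
    B ↦ AAA
    C ↦ B  (constrained at step 0)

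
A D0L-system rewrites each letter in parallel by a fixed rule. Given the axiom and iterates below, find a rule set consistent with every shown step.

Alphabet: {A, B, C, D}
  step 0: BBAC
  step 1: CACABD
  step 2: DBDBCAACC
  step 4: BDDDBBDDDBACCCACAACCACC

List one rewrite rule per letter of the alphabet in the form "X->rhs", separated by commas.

  step 1 ⇒ step 2: CACABD ⇒ D·B·D·B·CA·ACC
    A ↦ B
    B ↦ CA
    C ↦ D
    D ↦ ACC

A->B, B->CA, C->D, D->ACC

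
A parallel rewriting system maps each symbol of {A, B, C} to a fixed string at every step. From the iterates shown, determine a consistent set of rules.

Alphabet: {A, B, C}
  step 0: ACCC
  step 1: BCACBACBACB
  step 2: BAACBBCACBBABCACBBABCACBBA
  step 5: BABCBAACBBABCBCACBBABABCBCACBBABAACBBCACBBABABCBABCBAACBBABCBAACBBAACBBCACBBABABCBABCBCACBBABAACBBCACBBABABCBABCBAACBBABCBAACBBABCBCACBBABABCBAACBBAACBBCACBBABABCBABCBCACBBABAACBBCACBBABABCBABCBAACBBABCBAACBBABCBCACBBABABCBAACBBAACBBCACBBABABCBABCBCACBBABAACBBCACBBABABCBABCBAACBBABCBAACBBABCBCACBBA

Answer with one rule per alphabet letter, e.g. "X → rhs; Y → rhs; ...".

  step 1 ⇒ step 2: BCACBACBACB ⇒ BA·ACB·BC·ACB·BA·BC·ACB·BA·BC·ACB·BA
    A ↦ BC
    B ↦ BA
    C ↦ ACB

A->BC, B->BA, C->ACB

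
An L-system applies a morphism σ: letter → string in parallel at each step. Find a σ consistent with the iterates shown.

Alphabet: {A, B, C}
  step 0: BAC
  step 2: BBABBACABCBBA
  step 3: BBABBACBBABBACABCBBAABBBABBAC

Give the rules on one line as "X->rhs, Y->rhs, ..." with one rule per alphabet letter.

  step 2 ⇒ step 3: BBABBACABCBBA ⇒ BBA·BBA·C·BBA·BBA·C·AB·C·BBA·AB·BBA·BBA·C
    A ↦ C
    B ↦ BBA
    C ↦ AB

A->C, B->BBA, C->AB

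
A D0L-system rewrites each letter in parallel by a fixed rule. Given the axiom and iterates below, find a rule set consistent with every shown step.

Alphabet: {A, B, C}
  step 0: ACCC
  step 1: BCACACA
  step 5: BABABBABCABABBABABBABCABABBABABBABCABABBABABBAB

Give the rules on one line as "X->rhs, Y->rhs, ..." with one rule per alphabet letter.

  step 0 ⇒ step 1: ACCC ⇒ B·CA·CA·CA
    A ↦ B
    C ↦ CA
    B ↦ AB  (constrained at step 1)

A->B, B->AB, C->CA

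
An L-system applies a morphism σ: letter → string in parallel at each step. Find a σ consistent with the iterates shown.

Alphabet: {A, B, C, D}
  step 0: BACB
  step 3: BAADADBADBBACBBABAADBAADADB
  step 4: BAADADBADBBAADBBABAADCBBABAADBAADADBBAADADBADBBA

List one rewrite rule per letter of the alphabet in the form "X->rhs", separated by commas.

A->AD, B->BA, C->CB, D->B

  step 3 ⇒ step 4: BAADADBADBBACBBABAADBAADADB ⇒ BA·AD·AD·B·AD·B·BA·AD·B·BA·BA·AD·CB·BA·BA·AD·BA·AD·AD·B·BA·AD·AD·B·AD·B·BA
    A ↦ AD
    B ↦ BA
    C ↦ CB
    D ↦ B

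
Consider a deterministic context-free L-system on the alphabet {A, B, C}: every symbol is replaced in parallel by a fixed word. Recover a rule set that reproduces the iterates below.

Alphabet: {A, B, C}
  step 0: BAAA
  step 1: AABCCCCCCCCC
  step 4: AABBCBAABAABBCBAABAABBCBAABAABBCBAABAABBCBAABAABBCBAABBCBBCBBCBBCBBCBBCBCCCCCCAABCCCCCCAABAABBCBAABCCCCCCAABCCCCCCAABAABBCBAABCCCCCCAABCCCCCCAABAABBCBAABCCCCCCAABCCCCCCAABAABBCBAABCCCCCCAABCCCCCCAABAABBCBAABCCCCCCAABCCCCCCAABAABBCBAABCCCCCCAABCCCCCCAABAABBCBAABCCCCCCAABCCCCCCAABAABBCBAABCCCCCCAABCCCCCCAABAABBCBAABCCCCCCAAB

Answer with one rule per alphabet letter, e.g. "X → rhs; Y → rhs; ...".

A->CCC, B->AAB, C->BCB

  step 0 ⇒ step 1: BAAA ⇒ AAB·CCC·CCC·CCC
    A ↦ CCC
    B ↦ AAB
    C ↦ BCB  (constrained at step 1)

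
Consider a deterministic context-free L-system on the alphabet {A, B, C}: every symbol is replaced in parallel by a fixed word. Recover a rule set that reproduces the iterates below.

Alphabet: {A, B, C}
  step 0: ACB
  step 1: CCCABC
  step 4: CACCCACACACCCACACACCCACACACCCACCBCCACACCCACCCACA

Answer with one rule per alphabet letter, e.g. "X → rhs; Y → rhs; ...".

A->CC, B->BC, C->CA

  step 0 ⇒ step 1: ACB ⇒ CC·CA·BC
    A ↦ CC
    B ↦ BC
    C ↦ CA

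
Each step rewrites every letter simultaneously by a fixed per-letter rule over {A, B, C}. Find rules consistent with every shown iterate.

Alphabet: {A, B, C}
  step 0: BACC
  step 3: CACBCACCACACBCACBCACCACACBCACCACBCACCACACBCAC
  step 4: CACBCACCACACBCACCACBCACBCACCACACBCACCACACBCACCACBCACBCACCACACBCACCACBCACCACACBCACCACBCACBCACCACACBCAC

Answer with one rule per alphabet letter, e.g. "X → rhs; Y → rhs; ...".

A->B, B->CA, C->CAC

  step 3 ⇒ step 4: CACBCACCACACBCACBCACCACACBCACCACBCACCACACBCAC ⇒ CAC·B·CAC·CA·CAC·B·CAC·CAC·B·CAC·B·CAC·CA·CAC·B·CAC·CA·CAC·B·CAC·CAC·B·CAC·B·CAC·CA·CAC·B·CAC·CAC·B·CAC·CA·CAC·B·CAC·CAC·B·CAC·B·CAC·CA·CAC·B·CAC
    A ↦ B
    B ↦ CA
    C ↦ CAC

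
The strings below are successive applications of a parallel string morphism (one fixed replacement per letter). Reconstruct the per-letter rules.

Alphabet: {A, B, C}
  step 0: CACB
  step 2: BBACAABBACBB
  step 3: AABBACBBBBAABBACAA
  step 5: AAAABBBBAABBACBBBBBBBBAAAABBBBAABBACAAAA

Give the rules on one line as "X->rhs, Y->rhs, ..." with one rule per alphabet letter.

A->BB, B->A, C->AC

  step 2 ⇒ step 3: BBACAABBACBB ⇒ A·A·BB·AC·BB·BB·A·A·BB·AC·A·A
    A ↦ BB
    B ↦ A
    C ↦ AC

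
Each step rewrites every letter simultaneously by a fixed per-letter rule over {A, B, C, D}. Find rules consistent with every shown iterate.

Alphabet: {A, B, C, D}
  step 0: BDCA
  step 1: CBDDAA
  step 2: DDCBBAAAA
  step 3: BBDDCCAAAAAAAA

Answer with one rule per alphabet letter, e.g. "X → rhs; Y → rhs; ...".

A->AA, B->C, C->DD, D->B

  step 2 ⇒ step 3: DDCBBAAAA ⇒ B·B·DD·C·C·AA·AA·AA·AA
    A ↦ AA
    B ↦ C
    C ↦ DD
    D ↦ B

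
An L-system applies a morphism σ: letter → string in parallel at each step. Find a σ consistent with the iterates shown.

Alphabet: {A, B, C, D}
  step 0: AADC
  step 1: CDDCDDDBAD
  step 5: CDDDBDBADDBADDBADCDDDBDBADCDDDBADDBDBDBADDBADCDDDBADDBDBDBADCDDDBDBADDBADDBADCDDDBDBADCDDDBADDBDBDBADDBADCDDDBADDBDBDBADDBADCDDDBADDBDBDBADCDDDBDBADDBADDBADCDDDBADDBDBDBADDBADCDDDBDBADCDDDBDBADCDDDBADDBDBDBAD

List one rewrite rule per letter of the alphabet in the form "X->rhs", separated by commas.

  step 0 ⇒ step 1: AADC ⇒ CDD·CDD·DB·AD
    A ↦ CDD
    C ↦ AD
    D ↦ DB
    B ↦ AD  (constrained at step 1)

A->CDD, B->AD, C->AD, D->DB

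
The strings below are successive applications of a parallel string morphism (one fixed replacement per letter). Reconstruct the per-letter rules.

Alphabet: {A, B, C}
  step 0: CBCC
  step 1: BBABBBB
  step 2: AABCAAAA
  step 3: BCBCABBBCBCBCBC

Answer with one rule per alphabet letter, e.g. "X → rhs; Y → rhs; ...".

  step 2 ⇒ step 3: AABCAAAA ⇒ BC·BC·A·BB·BC·BC·BC·BC
    A ↦ BC
    B ↦ A
    C ↦ BB

A->BC, B->A, C->BB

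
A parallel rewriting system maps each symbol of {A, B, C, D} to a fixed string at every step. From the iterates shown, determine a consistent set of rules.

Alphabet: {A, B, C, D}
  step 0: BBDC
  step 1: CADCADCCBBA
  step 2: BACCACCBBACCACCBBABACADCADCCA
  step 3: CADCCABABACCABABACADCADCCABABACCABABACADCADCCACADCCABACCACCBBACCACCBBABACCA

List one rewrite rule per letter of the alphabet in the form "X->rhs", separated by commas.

A->CCA, B->CAD, C->BA, D->CCB

  step 2 ⇒ step 3: BACCACCBBACCACCBBABACADCADCCA ⇒ CAD·CCA·BA·BA·CCA·BA·BA·CAD·CAD·CCA·BA·BA·CCA·BA·BA·CAD·CAD·CCA·CAD·CCA·BA·CCA·CCB·BA·CCA·CCB·BA·BA·CCA
    A ↦ CCA
    B ↦ CAD
    C ↦ BA
    D ↦ CCB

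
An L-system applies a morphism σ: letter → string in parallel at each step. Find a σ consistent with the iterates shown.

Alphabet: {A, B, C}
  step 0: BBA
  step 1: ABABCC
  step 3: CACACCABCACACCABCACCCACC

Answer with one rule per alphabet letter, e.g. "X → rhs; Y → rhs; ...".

A->CC, B->AB, C->CA

  step 0 ⇒ step 1: BBA ⇒ AB·AB·CC
    A ↦ CC
    B ↦ AB
    C ↦ CA  (constrained at step 1)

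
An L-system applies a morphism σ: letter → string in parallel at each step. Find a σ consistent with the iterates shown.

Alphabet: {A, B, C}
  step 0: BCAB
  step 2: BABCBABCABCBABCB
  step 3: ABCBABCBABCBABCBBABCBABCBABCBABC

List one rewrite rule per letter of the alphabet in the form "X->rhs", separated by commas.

A->B, B->ABC, C->B

  step 2 ⇒ step 3: BABCBABCABCBABCB ⇒ ABC·B·ABC·B·ABC·B·ABC·B·B·ABC·B·ABC·B·ABC·B·ABC
    A ↦ B
    B ↦ ABC
    C ↦ B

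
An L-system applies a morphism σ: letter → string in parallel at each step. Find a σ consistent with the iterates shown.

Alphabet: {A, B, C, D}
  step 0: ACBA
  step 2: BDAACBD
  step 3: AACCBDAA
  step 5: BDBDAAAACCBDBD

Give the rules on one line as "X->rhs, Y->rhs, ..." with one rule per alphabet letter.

A->C, B->A, C->BD, D->A

  step 2 ⇒ step 3: BDAACBD ⇒ A·A·C·C·BD·A·A
    A ↦ C
    B ↦ A
    C ↦ BD
    D ↦ A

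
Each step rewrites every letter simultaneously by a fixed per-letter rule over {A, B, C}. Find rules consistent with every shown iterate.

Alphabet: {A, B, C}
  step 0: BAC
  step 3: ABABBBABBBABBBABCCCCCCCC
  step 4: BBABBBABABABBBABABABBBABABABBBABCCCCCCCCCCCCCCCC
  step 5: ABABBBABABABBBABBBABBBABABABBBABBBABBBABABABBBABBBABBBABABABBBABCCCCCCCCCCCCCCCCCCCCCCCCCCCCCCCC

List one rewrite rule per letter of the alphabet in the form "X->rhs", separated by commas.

  step 4 ⇒ step 5: BBABBBABABABBBABABABBBABABABBBABCCCCCCCCCCCCCCCC ⇒ AB·AB·BB·AB·AB·AB·BB·AB·BB·AB·BB·AB·AB·AB·BB·AB·BB·AB·BB·AB·AB·AB·BB·AB·BB·AB·BB·AB·AB·AB·BB·AB·CC·CC·CC·CC·CC·CC·CC·CC·CC·CC·CC·CC·CC·CC·CC·CC
    A ↦ BB
    B ↦ AB
    C ↦ CC

A->BB, B->AB, C->CC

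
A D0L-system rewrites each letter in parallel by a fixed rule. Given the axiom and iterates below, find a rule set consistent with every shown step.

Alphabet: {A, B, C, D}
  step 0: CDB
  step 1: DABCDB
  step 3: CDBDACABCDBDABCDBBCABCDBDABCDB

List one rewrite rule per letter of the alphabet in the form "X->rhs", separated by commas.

A->CAB, B->CDB, C->DA, D->B

  step 0 ⇒ step 1: CDB ⇒ DA·B·CDB
    B ↦ CDB
    C ↦ DA
    D ↦ B
    A ↦ CAB  (constrained at step 1)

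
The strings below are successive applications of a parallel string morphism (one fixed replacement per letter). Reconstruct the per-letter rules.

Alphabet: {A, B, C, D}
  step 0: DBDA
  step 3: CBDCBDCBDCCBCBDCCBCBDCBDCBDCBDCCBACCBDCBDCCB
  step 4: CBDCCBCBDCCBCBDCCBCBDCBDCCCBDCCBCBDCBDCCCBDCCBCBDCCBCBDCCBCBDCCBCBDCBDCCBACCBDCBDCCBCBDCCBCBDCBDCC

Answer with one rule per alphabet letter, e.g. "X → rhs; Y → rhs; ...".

  step 3 ⇒ step 4: CBDCBDCBDCCBCBDCCBCBDCBDCBDCBDCCBACCBDCBDCCB ⇒ CBD·CC·B·CBD·CC·B·CBD·CC·B·CBD·CBD·CC·CBD·CC·B·CBD·CBD·CC·CBD·CC·B·CBD·CC·B·CBD·CC·B·CBD·CC·B·CBD·CBD·CC·BAC·CBD·CBD·CC·B·CBD·CC·B·CBD·CBD·CC
    A ↦ BAC
    B ↦ CC
    C ↦ CBD
    D ↦ B

A->BAC, B->CC, C->CBD, D->B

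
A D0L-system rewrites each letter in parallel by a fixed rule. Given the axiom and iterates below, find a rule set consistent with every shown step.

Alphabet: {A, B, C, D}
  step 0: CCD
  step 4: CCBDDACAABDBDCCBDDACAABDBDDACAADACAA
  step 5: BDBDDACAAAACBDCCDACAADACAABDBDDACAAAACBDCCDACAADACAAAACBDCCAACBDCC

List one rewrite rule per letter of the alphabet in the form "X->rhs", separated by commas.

  step 4 ⇒ step 5: CCBDDACAABDBDCCBDDACAABDBDDACAADACAA ⇒ BD·BD·DAC·AA·AA·C·BD·C·C·DAC·AA·DAC·AA·BD·BD·DAC·AA·AA·C·BD·C·C·DAC·AA·DAC·AA·AA·C·BD·C·C·AA·C·BD·C·C
    A ↦ C
    B ↦ DAC
    C ↦ BD
    D ↦ AA

A->C, B->DAC, C->BD, D->AA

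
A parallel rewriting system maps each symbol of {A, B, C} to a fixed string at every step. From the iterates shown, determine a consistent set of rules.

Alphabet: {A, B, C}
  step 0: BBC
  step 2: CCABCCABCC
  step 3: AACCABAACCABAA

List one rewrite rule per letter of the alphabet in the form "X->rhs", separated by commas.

  step 2 ⇒ step 3: CCABCCABCC ⇒ A·A·CC·AB·A·A·CC·AB·A·A
    A ↦ CC
    B ↦ AB
    C ↦ A

A->CC, B->AB, C->A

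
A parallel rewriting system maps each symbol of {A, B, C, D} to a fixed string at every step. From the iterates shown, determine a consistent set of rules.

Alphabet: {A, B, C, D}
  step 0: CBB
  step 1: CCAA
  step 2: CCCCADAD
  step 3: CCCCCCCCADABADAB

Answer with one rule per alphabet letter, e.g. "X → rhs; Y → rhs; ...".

A->AD, B->A, C->CC, D->AB

  step 2 ⇒ step 3: CCCCADAD ⇒ CC·CC·CC·CC·AD·AB·AD·AB
    A ↦ AD
    C ↦ CC
    D ↦ AB
  step 0 ⇒ step 1: CBB ⇒ CC·A·A
    B ↦ A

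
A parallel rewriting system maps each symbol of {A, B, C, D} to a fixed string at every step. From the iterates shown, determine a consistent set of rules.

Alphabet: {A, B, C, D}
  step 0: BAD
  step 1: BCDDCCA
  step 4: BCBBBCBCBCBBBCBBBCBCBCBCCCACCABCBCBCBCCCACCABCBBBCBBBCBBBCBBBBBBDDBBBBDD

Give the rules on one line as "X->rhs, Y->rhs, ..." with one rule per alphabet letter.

A->DD, B->BC, C->BB, D->CCA

  step 0 ⇒ step 1: BAD ⇒ BC·DD·CCA
    A ↦ DD
    B ↦ BC
    D ↦ CCA
    C ↦ BB  (constrained at step 1)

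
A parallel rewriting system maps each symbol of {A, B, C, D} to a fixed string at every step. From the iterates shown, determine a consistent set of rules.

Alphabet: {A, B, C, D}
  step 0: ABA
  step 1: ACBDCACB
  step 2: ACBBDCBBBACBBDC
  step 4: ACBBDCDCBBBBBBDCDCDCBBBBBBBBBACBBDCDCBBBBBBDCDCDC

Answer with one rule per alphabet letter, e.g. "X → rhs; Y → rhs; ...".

A->ACB, B->DC, C->B, D->BB

  step 1 ⇒ step 2: ACBDCACB ⇒ ACB·B·DC·BB·B·ACB·B·DC
    A ↦ ACB
    B ↦ DC
    C ↦ B
    D ↦ BB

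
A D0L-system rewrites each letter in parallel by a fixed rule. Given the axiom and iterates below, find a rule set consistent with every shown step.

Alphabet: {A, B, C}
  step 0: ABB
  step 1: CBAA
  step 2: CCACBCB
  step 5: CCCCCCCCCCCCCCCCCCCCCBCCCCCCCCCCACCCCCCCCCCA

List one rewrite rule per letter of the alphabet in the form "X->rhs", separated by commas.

  step 1 ⇒ step 2: CBAA ⇒ CC·A·CB·CB
    A ↦ CB
    B ↦ A
    C ↦ CC

A->CB, B->A, C->CC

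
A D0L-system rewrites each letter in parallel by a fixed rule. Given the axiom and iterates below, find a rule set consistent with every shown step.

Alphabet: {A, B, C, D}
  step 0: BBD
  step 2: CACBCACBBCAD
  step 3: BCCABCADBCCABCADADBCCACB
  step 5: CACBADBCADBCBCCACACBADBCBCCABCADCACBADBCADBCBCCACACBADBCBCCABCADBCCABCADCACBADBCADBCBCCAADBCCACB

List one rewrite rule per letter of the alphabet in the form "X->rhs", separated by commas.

A->CA, B->AD, C->BC, D->CB

  step 2 ⇒ step 3: CACBCACBBCAD ⇒ BC·CA·BC·AD·BC·CA·BC·AD·AD·BC·CA·CB
    A ↦ CA
    B ↦ AD
    C ↦ BC
    D ↦ CB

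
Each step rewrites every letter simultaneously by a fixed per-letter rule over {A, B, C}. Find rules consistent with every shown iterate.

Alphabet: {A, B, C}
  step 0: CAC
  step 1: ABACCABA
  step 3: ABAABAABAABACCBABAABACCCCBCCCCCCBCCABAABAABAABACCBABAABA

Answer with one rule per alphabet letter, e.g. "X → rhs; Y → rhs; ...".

  step 0 ⇒ step 1: CAC ⇒ ABA·CC·ABA
    A ↦ CC
    C ↦ ABA
    B ↦ CCB  (constrained at step 1)

A->CC, B->CCB, C->ABA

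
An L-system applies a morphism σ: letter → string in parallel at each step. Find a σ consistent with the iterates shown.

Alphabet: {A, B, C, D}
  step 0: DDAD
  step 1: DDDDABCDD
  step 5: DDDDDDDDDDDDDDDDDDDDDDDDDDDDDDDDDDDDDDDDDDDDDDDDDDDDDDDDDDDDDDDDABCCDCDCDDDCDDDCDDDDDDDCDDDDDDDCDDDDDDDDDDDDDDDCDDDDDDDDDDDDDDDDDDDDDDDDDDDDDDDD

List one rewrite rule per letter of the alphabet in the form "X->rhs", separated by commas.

A->ABC, B->C, C->DC, D->DD

  step 0 ⇒ step 1: DDAD ⇒ DD·DD·ABC·DD
    A ↦ ABC
    D ↦ DD
    B ↦ C  (constrained at step 1)
    C ↦ DC  (constrained at step 1)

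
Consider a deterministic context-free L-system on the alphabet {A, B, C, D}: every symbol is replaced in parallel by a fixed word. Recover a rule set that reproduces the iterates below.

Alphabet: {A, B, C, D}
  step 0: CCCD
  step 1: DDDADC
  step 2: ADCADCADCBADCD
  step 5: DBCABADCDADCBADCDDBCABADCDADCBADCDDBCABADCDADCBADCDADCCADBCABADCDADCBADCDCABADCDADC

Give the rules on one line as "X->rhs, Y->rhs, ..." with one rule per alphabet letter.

  step 1 ⇒ step 2: DDDADC ⇒ ADC·ADC·ADC·B·ADC·D
    A ↦ B
    C ↦ D
    D ↦ ADC
    B ↦ CA  (constrained at step 2)

A->B, B->CA, C->D, D->ADC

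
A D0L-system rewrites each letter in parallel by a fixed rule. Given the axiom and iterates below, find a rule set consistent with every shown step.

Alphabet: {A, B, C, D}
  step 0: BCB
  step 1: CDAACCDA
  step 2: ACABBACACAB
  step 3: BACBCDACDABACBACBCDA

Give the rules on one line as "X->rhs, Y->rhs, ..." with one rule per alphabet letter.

A->B, B->CDA, C->AC, D->A

  step 2 ⇒ step 3: ACABBACACAB ⇒ B·AC·B·CDA·CDA·B·AC·B·AC·B·CDA
    A ↦ B
    B ↦ CDA
    C ↦ AC
  step 1 ⇒ step 2: CDAACCDA ⇒ AC·A·B·B·AC·AC·A·B
    D ↦ A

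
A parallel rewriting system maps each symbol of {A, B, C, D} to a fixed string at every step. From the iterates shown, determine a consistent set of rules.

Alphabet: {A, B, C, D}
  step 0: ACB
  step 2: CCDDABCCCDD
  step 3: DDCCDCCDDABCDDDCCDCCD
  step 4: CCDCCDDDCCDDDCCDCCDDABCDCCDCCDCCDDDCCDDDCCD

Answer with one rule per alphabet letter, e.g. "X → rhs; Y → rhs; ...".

  step 3 ⇒ step 4: DDCCDCCDDABCDDDCCDCCD ⇒ CCD·CCD·D·D·CCD·D·D·CCD·CCD·DAB·C·D·CCD·CCD·CCD·D·D·CCD·D·D·CCD
    A ↦ DAB
    B ↦ C
    C ↦ D
    D ↦ CCD

A->DAB, B->C, C->D, D->CCD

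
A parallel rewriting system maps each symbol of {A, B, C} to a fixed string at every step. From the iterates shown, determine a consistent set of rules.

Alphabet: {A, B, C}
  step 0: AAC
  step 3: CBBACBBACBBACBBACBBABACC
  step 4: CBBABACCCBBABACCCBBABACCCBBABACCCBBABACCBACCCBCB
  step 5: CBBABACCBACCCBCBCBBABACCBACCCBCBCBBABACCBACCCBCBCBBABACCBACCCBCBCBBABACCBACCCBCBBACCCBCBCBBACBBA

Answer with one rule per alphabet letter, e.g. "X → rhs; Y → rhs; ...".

  step 4 ⇒ step 5: CBBABACCCBBABACCCBBABACCCBBABACCCBBABACCBACCCBCB ⇒ CB·BA·BA·CC·BA·CC·CB·CB·CB·BA·BA·CC·BA·CC·CB·CB·CB·BA·BA·CC·BA·CC·CB·CB·CB·BA·BA·CC·BA·CC·CB·CB·CB·BA·BA·CC·BA·CC·CB·CB·BA·CC·CB·CB·CB·BA·CB·BA
    A ↦ CC
    B ↦ BA
    C ↦ CB

A->CC, B->BA, C->CB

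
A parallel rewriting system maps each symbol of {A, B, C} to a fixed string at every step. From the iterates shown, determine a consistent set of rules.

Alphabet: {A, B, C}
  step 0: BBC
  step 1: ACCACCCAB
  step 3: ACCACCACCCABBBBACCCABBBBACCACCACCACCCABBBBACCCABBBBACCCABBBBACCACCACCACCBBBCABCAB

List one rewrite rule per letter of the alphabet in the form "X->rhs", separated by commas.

A->BBB, B->ACC, C->CAB

  step 0 ⇒ step 1: BBC ⇒ ACC·ACC·CAB
    B ↦ ACC
    C ↦ CAB
    A ↦ BBB  (constrained at step 1)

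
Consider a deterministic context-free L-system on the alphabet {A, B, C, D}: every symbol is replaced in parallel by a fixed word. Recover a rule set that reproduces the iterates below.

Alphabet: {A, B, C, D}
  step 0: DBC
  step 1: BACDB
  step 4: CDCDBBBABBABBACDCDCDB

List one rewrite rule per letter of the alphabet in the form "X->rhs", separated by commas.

  step 0 ⇒ step 1: DBC ⇒ BA·CD·B
    B ↦ CD
    C ↦ B
    D ↦ BA
    A ↦ B  (constrained at step 1)

A->B, B->CD, C->B, D->BA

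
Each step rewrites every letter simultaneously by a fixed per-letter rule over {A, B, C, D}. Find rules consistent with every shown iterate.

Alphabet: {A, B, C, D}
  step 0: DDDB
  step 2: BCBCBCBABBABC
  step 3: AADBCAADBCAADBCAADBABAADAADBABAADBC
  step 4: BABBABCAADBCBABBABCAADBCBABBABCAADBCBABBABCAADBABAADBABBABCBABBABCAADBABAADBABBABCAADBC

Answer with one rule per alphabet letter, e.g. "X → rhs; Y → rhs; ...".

A->BAB, B->AAD, C->BC, D->C

  step 3 ⇒ step 4: AADBCAADBCAADBCAADBABAADAADBABAADBC ⇒ BAB·BAB·C·AAD·BC·BAB·BAB·C·AAD·BC·BAB·BAB·C·AAD·BC·BAB·BAB·C·AAD·BAB·AAD·BAB·BAB·C·BAB·BAB·C·AAD·BAB·AAD·BAB·BAB·C·AAD·BC
    A ↦ BAB
    B ↦ AAD
    C ↦ BC
    D ↦ C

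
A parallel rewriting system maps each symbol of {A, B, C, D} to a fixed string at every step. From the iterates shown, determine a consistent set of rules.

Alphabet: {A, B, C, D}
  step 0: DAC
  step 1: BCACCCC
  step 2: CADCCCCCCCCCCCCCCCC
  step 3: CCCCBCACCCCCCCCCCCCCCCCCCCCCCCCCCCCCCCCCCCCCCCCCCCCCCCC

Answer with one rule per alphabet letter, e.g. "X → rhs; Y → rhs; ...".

  step 2 ⇒ step 3: CADCCCCCCCCCCCCCCCC ⇒ CCC·C·BCA·CCC·CCC·CCC·CCC·CCC·CCC·CCC·CCC·CCC·CCC·CCC·CCC·CCC·CCC·CCC·CCC
    A ↦ C
    C ↦ CCC
    D ↦ BCA
  step 1 ⇒ step 2: BCACCCC ⇒ CAD·CCC·C·CCC·CCC·CCC·CCC
    B ↦ CAD

A->C, B->CAD, C->CCC, D->BCA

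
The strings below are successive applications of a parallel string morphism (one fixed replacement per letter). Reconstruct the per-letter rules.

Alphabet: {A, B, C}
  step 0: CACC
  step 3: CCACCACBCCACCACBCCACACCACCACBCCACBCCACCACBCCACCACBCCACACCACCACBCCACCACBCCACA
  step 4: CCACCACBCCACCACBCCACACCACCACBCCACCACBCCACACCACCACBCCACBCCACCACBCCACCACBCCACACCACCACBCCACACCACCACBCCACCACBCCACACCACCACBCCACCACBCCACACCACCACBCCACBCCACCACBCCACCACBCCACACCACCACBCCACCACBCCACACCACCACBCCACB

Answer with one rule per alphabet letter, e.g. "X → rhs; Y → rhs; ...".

  step 3 ⇒ step 4: CCACCACBCCACCACBCCACACCACCACBCCACBCCACCACBCCACCACBCCACACCACCACBCCACCACBCCACA ⇒ CCA·CCA·CB·CCA·CCA·CB·CCA·CA·CCA·CCA·CB·CCA·CCA·CB·CCA·CA·CCA·CCA·CB·CCA·CB·CCA·CCA·CB·CCA·CCA·CB·CCA·CA·CCA·CCA·CB·CCA·CA·CCA·CCA·CB·CCA·CCA·CB·CCA·CA·CCA·CCA·CB·CCA·CCA·CB·CCA·CA·CCA·CCA·CB·CCA·CB·CCA·CCA·CB·CCA·CCA·CB·CCA·CA·CCA·CCA·CB·CCA·CCA·CB·CCA·CA·CCA·CCA·CB·CCA·CB
    A ↦ CB
    B ↦ CA
    C ↦ CCA

A->CB, B->CA, C->CCA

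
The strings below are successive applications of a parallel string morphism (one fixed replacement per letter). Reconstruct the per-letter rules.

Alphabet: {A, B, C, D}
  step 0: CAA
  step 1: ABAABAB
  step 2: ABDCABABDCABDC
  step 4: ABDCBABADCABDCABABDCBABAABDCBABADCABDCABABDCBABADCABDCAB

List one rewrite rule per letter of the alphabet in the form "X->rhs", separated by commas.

A->AB, B->DC, C->ABA, D->B

  step 1 ⇒ step 2: ABAABAB ⇒ AB·DC·AB·AB·DC·AB·DC
    A ↦ AB
    B ↦ DC
  step 0 ⇒ step 1: CAA ⇒ ABA·AB·AB
    C ↦ ABA
    D ↦ B  (constrained at step 2)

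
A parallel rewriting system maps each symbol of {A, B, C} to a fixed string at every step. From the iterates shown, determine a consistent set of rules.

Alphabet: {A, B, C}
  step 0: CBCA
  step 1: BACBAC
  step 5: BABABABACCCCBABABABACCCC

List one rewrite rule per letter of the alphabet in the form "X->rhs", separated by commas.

  step 0 ⇒ step 1: CBCA ⇒ BA·C·BA·C
    A ↦ C
    B ↦ C
    C ↦ BA

A->C, B->C, C->BA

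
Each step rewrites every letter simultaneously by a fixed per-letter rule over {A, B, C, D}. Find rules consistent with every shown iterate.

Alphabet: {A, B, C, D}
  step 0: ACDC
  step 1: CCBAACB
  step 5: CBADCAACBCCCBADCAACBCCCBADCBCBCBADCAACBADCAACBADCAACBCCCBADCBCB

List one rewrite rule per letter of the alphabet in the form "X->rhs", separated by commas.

A->C, B->AD, C->CB, D->AA

  step 0 ⇒ step 1: ACDC ⇒ C·CB·AA·CB
    A ↦ C
    C ↦ CB
    D ↦ AA
    B ↦ AD  (constrained at step 1)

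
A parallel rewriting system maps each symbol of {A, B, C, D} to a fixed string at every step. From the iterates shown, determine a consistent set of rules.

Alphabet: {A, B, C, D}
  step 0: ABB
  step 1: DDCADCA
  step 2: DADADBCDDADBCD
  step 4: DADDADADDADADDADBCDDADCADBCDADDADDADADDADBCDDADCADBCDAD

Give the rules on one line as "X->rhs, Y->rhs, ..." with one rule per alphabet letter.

A->D, B->DCA, C->DBC, D->DA

  step 1 ⇒ step 2: DDCADCA ⇒ DA·DA·DBC·D·DA·DBC·D
    A ↦ D
    C ↦ DBC
    D ↦ DA
  step 0 ⇒ step 1: ABB ⇒ D·DCA·DCA
    B ↦ DCA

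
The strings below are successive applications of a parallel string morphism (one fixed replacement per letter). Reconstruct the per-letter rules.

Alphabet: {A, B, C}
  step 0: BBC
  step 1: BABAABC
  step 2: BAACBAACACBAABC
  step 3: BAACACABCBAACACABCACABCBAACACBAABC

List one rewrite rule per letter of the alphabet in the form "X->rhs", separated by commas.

A->AC, B->BA, C->ABC

  step 2 ⇒ step 3: BAACBAACACBAABC ⇒ BA·AC·AC·ABC·BA·AC·AC·ABC·AC·ABC·BA·AC·AC·BA·ABC
    A ↦ AC
    B ↦ BA
    C ↦ ABC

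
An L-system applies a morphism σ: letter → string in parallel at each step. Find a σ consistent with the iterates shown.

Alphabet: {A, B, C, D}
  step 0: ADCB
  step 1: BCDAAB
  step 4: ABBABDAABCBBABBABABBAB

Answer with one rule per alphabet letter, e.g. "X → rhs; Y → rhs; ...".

A->B, B->AB, C->DA, D->C

  step 0 ⇒ step 1: ADCB ⇒ B·C·DA·AB
    A ↦ B
    B ↦ AB
    C ↦ DA
    D ↦ C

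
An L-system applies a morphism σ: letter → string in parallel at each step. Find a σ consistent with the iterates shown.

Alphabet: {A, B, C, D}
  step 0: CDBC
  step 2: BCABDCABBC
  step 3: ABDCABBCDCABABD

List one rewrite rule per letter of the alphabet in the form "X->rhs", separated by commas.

  step 2 ⇒ step 3: BCABDCABBC ⇒ AB·D·C·AB·BC·D·C·AB·AB·D
    A ↦ C
    B ↦ AB
    C ↦ D
    D ↦ BC

A->C, B->AB, C->D, D->BC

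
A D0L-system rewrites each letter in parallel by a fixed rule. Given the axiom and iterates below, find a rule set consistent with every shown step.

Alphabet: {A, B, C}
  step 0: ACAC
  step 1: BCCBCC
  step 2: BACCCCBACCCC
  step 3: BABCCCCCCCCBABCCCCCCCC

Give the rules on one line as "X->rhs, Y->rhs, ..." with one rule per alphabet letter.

A->B, B->BA, C->CC

  step 2 ⇒ step 3: BACCCCBACCCC ⇒ BA·B·CC·CC·CC·CC·BA·B·CC·CC·CC·CC
    A ↦ B
    B ↦ BA
    C ↦ CC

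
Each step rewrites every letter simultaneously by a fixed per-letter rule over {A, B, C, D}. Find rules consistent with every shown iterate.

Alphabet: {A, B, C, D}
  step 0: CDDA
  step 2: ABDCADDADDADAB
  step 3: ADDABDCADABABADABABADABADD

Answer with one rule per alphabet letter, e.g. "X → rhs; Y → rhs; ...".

A->AD, B->D, C->DC, D->AB

  step 2 ⇒ step 3: ABDCADDADDADAB ⇒ AD·D·AB·DC·AD·AB·AB·AD·AB·AB·AD·AB·AD·D
    A ↦ AD
    B ↦ D
    C ↦ DC
    D ↦ AB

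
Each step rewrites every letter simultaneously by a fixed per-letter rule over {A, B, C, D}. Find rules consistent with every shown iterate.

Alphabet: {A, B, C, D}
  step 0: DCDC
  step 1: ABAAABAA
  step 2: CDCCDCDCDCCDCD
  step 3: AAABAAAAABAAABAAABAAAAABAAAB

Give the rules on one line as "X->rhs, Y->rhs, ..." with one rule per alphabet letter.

A->CD, B->C, C->AA, D->AB

  step 2 ⇒ step 3: CDCCDCDCDCCDCD ⇒ AA·AB·AA·AA·AB·AA·AB·AA·AB·AA·AA·AB·AA·AB
    C ↦ AA
    D ↦ AB
  step 1 ⇒ step 2: ABAAABAA ⇒ CD·C·CD·CD·CD·C·CD·CD
    A ↦ CD
  step 1 ⇒ step 2: ABAAABAA ⇒ CD·C·CD·CD·CD·C·CD·CD
    B ↦ C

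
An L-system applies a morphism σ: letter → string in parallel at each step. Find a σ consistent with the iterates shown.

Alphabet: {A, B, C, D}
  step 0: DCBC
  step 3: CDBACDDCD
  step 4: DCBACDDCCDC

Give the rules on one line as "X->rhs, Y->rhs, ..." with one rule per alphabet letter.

A->CD, B->BA, C->D, D->C

  step 3 ⇒ step 4: CDBACDDCD ⇒ D·C·BA·CD·D·C·C·D·C
    A ↦ CD
    B ↦ BA
    C ↦ D
    D ↦ C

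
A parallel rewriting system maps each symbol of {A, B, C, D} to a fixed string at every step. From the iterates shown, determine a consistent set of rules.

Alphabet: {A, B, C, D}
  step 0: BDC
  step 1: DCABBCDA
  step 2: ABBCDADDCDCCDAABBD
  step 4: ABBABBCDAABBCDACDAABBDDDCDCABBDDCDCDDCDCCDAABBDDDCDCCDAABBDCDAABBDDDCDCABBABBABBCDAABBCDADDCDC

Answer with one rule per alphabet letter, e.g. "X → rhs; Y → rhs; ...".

  step 1 ⇒ step 2: DCABBCDA ⇒ ABB·CDA·D·DC·DC·CDA·ABB·D
    A ↦ D
    B ↦ DC
    C ↦ CDA
    D ↦ ABB

A->D, B->DC, C->CDA, D->ABB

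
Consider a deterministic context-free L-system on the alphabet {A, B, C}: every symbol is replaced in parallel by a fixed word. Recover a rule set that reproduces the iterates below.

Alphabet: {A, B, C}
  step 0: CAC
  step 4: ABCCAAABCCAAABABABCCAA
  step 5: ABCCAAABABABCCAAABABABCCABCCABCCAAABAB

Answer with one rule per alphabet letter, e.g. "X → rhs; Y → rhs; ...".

  step 4 ⇒ step 5: ABCCAAABCCAAABABABCCAA ⇒ AB·CC·A·A·AB·AB·AB·CC·A·A·AB·AB·AB·CC·AB·CC·AB·CC·A·A·AB·AB
    A ↦ AB
    B ↦ CC
    C ↦ A

A->AB, B->CC, C->A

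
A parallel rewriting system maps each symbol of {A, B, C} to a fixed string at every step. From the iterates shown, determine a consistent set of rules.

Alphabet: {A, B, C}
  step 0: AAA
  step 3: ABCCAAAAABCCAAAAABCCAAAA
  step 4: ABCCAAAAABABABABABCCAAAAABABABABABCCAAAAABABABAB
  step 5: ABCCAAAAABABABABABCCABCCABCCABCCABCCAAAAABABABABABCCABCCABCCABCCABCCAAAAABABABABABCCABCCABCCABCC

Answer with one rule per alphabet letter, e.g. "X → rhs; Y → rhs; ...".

A->AB, B->CC, C->AA

  step 4 ⇒ step 5: ABCCAAAAABABABABABCCAAAAABABABABABCCAAAAABABABAB ⇒ AB·CC·AA·AA·AB·AB·AB·AB·AB·CC·AB·CC·AB·CC·AB·CC·AB·CC·AA·AA·AB·AB·AB·AB·AB·CC·AB·CC·AB·CC·AB·CC·AB·CC·AA·AA·AB·AB·AB·AB·AB·CC·AB·CC·AB·CC·AB·CC
    A ↦ AB
    B ↦ CC
    C ↦ AA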